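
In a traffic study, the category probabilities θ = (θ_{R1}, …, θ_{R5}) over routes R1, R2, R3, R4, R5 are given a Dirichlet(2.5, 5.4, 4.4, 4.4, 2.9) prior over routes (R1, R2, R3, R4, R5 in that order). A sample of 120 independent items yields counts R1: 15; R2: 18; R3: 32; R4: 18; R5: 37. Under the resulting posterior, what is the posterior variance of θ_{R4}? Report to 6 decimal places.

The Dirichlet prior is conjugate to the Multinomial likelihood: each posterior αⱼ = prior αⱼ + observed count nⱼ.
Posterior concentration: (17.5, 23.4, 36.4, 22.4, 39.9), total = 139.6.
Var[θ_j] = α_j(Σα−α_j)/((Σα)²(Σα+1)) = 22.4·117.2/(139.6²·140.6) = 0.000958.

0.000958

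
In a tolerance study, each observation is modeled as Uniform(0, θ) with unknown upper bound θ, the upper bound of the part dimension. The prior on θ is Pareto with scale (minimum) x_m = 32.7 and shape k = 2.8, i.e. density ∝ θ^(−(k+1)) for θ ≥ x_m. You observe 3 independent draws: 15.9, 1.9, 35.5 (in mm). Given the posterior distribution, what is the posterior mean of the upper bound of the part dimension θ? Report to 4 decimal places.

A Pareto(scale x_m, shape k) prior on the upper bound θ of Uniform(0, θ) is conjugate: posterior is Pareto(max(x_m, max xᵢ), k + n).
Sample maximum = 35.5; prior scale x_m = 32.7 → posterior scale = max = 35.5.
Posterior shape = 2.8 + 3 = 5.8.
E[θ|data] = k·x_m/(k−1) = 5.8·35.5/4.8 = 42.8958.

42.8958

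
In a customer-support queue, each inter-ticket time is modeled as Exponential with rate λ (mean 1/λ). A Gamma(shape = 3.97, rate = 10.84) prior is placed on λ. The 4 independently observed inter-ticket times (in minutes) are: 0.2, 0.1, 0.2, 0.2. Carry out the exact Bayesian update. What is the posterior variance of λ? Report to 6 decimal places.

With a Gamma(shape α, rate β) prior on the exponential rate λ, the posterior after n observations with total T = Σxᵢ is Gamma(α+n, β+T).
Sum of observations T = 0.7 minutes; n = 4.
Posterior: Gamma(3.97+4, 10.84+0.7) = Gamma(7.97, 11.54).
Var = α/β² = 0.059848.

0.059848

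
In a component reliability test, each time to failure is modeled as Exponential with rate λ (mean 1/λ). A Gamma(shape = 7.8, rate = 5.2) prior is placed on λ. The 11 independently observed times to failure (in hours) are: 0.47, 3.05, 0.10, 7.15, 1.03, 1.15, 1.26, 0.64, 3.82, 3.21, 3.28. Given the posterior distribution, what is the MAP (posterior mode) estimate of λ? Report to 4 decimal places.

0.5863

With a Gamma(shape α, rate β) prior on the exponential rate λ, the posterior after n observations with total T = Σxᵢ is Gamma(α+n, β+T).
Sum of observations T = 25.16 hours; n = 11.
Posterior: Gamma(7.8+11, 5.2+25.16) = Gamma(18.8, 30.36).
Mode = (α−1)/β = 0.5863.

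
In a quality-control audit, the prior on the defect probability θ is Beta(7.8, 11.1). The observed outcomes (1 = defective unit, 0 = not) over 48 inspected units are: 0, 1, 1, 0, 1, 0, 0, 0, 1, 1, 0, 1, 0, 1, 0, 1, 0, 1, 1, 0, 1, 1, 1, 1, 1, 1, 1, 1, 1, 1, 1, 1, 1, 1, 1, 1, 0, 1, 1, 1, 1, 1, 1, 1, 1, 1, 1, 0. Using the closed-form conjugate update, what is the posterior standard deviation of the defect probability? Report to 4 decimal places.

0.0577

The Beta prior is conjugate to a Binomial/Bernoulli likelihood; the update adds successes to α and failures to β.
Posterior: Beta(α+k, β+n−k) = Beta(7.8+36, 11.1+12) = Beta(43.8, 23.1).
Var = αβ/((α+β)²(α+β+1)) = 43.8·23.1/(66.9²·67.9) = 0.00332939; SD = √0.00332939 = 0.0577.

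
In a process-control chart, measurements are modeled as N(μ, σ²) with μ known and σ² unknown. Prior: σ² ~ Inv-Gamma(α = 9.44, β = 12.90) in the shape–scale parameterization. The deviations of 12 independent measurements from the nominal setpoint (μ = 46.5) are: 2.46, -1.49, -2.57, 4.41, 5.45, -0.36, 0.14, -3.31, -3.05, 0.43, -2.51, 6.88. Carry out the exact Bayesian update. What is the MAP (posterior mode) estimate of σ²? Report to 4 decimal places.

4.9895

With known mean μ and an Inverse-Gamma(α, β) prior on σ², the Normal likelihood is conjugate: posterior is Inv-Gamma(α + n/2, β + Σ(xᵢ−μ)²/2).
Σ(xᵢ−μ)² = (2.46)² + (-1.49)² + (-2.57)² + (4.41)² + (5.45)² + (-0.36)² + (0.14)² + (-3.31)² + (-3.05)² + (0.43)² + (-2.51)² + (6.88)² = 138.2544.
Posterior: Inv-Gamma(9.44 + 12/2, 12.90 + 138.2544/2) = Inv-Gamma(15.44, 82.02720).
Mode = β/(α+1) = 82.02720/16.44 = 4.9895.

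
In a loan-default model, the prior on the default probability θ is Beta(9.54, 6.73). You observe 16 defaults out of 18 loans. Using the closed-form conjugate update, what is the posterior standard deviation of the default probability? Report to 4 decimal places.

0.0734

The Beta prior is conjugate to a Binomial/Bernoulli likelihood; the update adds successes to α and failures to β.
Posterior: Beta(α+k, β+n−k) = Beta(9.54+16, 6.73+2) = Beta(25.54, 8.73).
Var = αβ/((α+β)²(α+β+1)) = 25.54·8.73/(34.27²·35.27) = 0.00538272; SD = √0.00538272 = 0.0734.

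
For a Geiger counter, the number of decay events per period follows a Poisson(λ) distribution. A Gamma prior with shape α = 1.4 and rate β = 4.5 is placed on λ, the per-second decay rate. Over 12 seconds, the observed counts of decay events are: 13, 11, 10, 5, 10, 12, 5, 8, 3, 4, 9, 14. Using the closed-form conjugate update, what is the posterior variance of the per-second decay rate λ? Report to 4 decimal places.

With a Gamma(shape α, rate β) prior, the Poisson likelihood is conjugate: the posterior is Gamma(α + ΣXᵢ, β + n).
Sum of counts S = 104 over n = 12 seconds.
Posterior: Gamma(α+S, β+n) = Gamma(1.4+104, 4.5+12) = Gamma(105.4, 16.5).
Var = α/β² = 105.4/16.5² = 0.3871.

0.3871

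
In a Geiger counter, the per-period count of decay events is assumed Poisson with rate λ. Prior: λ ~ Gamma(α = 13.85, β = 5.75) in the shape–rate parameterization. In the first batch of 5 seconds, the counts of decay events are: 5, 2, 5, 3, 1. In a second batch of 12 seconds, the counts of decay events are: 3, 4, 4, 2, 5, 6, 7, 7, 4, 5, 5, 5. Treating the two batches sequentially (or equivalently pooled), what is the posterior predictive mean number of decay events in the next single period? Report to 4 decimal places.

3.8176

With a Gamma(shape α, rate β) prior, the Poisson likelihood is conjugate: the posterior is Gamma(α + ΣXᵢ, β + n).
Batch 1: sum of counts S = 16 over n = 5 seconds.
After batch 1: Gamma(α+S, β+n) = Gamma(13.85+16, 5.75+5) = Gamma(29.85, 10.75).
Batch 2: sum of counts S = 57 over n = 12 seconds.
After batch 2: Gamma(α+S, β+n) = Gamma(29.85+57, 10.75+12) = Gamma(86.85, 22.75).
The predictive distribution for one future period is NegBinom with mean α/β = 3.8176.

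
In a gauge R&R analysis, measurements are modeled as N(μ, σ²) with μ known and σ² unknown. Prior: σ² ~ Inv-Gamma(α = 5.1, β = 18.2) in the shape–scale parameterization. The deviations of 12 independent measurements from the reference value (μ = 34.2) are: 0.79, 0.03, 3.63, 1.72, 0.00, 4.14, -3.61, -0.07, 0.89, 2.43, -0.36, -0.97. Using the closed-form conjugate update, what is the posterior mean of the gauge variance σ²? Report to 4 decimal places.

With known mean μ and an Inverse-Gamma(α, β) prior on σ², the Normal likelihood is conjugate: posterior is Inv-Gamma(α + n/2, β + Σ(xᵢ−μ)²/2).
Σ(xᵢ−μ)² = (0.79)² + (0.03)² + (3.63)² + (1.72)² + (0.00)² + (4.14)² + (-3.61)² + (-0.07)² + (0.89)² + (2.43)² + (-0.36)² + (-0.97)² = 54.7044.
Posterior: Inv-Gamma(5.1 + 12/2, 18.2 + 54.7044/2) = Inv-Gamma(11.10, 45.55220).
E[σ²|data] = β/(α−1) = 45.55220/10.10 = 4.5101.

4.5101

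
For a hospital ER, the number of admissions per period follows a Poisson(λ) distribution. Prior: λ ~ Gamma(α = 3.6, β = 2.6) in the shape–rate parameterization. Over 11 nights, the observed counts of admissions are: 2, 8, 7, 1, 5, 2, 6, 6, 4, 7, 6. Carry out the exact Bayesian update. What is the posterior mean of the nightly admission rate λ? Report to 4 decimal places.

With a Gamma(shape α, rate β) prior, the Poisson likelihood is conjugate: the posterior is Gamma(α + ΣXᵢ, β + n).
Sum of counts S = 54 over n = 11 nights.
Posterior: Gamma(α+S, β+n) = Gamma(3.6+54, 2.6+11) = Gamma(57.6, 13.6).
Posterior mean = α/β = 57.6/13.6 = 4.2353.

4.2353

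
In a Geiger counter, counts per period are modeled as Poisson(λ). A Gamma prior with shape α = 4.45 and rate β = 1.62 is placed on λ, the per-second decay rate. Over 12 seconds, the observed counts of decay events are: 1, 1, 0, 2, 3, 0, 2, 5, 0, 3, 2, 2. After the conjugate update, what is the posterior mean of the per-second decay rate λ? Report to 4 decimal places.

1.8686

With a Gamma(shape α, rate β) prior, the Poisson likelihood is conjugate: the posterior is Gamma(α + ΣXᵢ, β + n).
Sum of counts S = 21 over n = 12 seconds.
Posterior: Gamma(α+S, β+n) = Gamma(4.45+21, 1.62+12) = Gamma(25.45, 13.62).
Posterior mean = α/β = 25.45/13.62 = 1.8686.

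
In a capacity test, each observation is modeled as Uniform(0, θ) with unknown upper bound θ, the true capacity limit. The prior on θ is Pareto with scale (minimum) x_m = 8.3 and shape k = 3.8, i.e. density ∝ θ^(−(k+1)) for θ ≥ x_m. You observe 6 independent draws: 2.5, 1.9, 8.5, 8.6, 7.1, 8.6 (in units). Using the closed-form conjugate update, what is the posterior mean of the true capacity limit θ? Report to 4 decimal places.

A Pareto(scale x_m, shape k) prior on the upper bound θ of Uniform(0, θ) is conjugate: posterior is Pareto(max(x_m, max xᵢ), k + n).
Sample maximum = 8.6; prior scale x_m = 8.3 → posterior scale = max = 8.6.
Posterior shape = 3.8 + 6 = 9.8.
E[θ|data] = k·x_m/(k−1) = 9.8·8.6/8.8 = 9.5773.

9.5773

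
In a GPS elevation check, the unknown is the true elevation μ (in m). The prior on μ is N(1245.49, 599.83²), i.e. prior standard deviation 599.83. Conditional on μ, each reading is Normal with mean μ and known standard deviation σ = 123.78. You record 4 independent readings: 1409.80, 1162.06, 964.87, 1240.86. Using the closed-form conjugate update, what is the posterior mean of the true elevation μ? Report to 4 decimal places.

For Normal data with known variance σ², a Normal(μ₀, σ₀²) prior on μ is conjugate. Posterior precision = 1/σ₀² + n/σ²; posterior mean is the precision-weighted average of μ₀ and x̄.
Σxᵢ = 1409.80 + 1162.06 + 964.87 + 1240.86 = 4777.59, so n·x̄ = 4777.59.
σ₀² = 599.83² = 359796.0289, σ² = 123.78² = 15321.4884; σ² + n·σ₀² = 15321.4884 + 4·359796.0289 = 1454505.604.
Posterior mean = (μ₀/σ₀² + n·x̄/σ²)/(1/σ₀² + n/σ²) = (σ²·μ₀ + σ₀²·n·x̄)/(σ² + n·σ₀²) = (15321.4884·1245.49 + 359796.0289·4777.59)/1454505.604 = 1738040670.299667/1454505.604 = 1194.9357.

1194.9357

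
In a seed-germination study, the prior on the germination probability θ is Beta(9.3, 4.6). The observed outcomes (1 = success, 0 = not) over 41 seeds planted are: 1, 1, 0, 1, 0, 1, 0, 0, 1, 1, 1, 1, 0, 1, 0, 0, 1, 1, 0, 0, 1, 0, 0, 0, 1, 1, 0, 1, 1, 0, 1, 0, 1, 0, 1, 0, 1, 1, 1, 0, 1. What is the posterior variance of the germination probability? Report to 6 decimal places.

The Beta prior is conjugate to a Binomial/Bernoulli likelihood; the update adds successes to α and failures to β.
Posterior: Beta(α+k, β+n−k) = Beta(9.3+23, 4.6+18) = Beta(32.3, 22.6).
Var = αβ/((α+β)²(α+β+1)) = 32.3·22.6/(54.9²·55.9) = 0.004333.

0.004333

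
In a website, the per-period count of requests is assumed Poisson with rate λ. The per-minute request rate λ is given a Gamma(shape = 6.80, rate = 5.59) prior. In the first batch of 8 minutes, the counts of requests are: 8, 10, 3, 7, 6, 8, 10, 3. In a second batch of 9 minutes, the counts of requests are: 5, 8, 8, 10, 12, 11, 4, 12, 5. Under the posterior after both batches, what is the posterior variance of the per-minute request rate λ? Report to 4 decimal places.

With a Gamma(shape α, rate β) prior, the Poisson likelihood is conjugate: the posterior is Gamma(α + ΣXᵢ, β + n).
Batch 1: sum of counts S = 55 over n = 8 minutes.
After batch 1: Gamma(α+S, β+n) = Gamma(6.80+55, 5.59+8) = Gamma(61.80, 13.59).
Batch 2: sum of counts S = 75 over n = 9 minutes.
After batch 2: Gamma(α+S, β+n) = Gamma(61.80+75, 13.59+9) = Gamma(136.80, 22.59).
Var = α/β² = 136.80/22.59² = 0.2681.

0.2681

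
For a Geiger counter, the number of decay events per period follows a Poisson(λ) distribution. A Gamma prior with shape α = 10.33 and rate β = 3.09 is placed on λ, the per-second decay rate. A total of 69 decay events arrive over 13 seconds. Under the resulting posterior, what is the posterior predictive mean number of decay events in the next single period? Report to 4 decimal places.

With a Gamma(shape α, rate β) prior, the Poisson likelihood is conjugate: the posterior is Gamma(α + ΣXᵢ, β + n).
Posterior: Gamma(α+S, β+n) = Gamma(10.33+69, 3.09+13) = Gamma(79.33, 16.09).
The predictive distribution for one future period is NegBinom with mean α/β = 4.9304.

4.9304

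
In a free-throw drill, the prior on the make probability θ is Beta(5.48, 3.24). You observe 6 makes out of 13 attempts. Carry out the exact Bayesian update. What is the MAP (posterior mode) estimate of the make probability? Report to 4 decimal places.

0.5314

The Beta prior is conjugate to a Binomial/Bernoulli likelihood; the update adds successes to α and failures to β.
Posterior: Beta(α+k, β+n−k) = Beta(5.48+6, 3.24+7) = Beta(11.48, 10.24).
Mode of Beta(a,b) for a,b>1 is (a−1)/(a+b−2) = 10.48/19.72 = 0.5314.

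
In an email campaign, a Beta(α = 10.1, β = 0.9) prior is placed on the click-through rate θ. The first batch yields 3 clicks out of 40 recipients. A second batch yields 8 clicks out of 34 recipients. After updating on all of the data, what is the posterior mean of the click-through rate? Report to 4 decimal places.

The Beta prior is conjugate to a Binomial/Bernoulli likelihood; the update adds successes to α and failures to β.
After batch 1: Beta(10.1+3, 0.9+37) = Beta(13.1, 37.9).
After batch 2: Beta(13.1+8, 37.9+26) = Beta(21.1, 63.9).
Posterior mean = α/(α+β) = 21.1/85.0 = 0.2482.

0.2482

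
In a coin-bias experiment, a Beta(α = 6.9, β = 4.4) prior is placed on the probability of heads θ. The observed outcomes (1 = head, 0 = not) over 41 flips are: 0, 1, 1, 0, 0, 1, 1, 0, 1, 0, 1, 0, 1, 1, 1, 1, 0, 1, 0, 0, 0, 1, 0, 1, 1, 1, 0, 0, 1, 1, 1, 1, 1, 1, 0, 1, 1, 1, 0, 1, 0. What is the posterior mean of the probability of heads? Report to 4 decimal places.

0.6099

The Beta prior is conjugate to a Binomial/Bernoulli likelihood; the update adds successes to α and failures to β.
Posterior: Beta(α+k, β+n−k) = Beta(6.9+25, 4.4+16) = Beta(31.9, 20.4).
Posterior mean = α/(α+β) = 31.9/52.3 = 0.6099.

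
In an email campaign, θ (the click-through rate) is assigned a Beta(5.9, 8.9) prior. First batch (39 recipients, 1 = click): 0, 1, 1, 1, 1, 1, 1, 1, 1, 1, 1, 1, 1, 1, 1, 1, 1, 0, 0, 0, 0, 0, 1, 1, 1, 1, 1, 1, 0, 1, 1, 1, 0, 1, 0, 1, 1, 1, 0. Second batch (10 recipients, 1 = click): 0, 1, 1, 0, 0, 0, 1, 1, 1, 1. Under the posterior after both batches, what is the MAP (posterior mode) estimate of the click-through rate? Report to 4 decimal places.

0.6456

The Beta prior is conjugate to a Binomial/Bernoulli likelihood; the update adds successes to α and failures to β.
After batch 1: Beta(5.9+29, 8.9+10) = Beta(34.9, 18.9).
After batch 2: Beta(34.9+6, 18.9+4) = Beta(40.9, 22.9).
Mode of Beta(a,b) for a,b>1 is (a−1)/(a+b−2) = 39.9/61.8 = 0.6456.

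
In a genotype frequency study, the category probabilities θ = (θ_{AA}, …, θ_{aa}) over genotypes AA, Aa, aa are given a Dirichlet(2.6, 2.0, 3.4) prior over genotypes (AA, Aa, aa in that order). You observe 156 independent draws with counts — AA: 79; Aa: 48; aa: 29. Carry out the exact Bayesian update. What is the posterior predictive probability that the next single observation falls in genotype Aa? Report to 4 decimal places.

The Dirichlet prior is conjugate to the Multinomial likelihood: each posterior αⱼ = prior αⱼ + observed count nⱼ.
Posterior concentration: (81.6, 50.0, 32.4), total = 164.0.
P(next = Aa | data) = α_{Aa}/Σα = 0.3049.

0.3049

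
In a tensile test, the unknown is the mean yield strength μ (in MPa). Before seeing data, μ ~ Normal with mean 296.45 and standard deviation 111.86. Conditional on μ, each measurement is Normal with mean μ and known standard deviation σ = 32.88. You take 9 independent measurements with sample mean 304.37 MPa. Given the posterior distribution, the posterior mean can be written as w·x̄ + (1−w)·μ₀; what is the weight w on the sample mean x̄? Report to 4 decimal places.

For Normal data with known variance σ², a Normal(μ₀, σ₀²) prior on μ is conjugate. Posterior precision = 1/σ₀² + n/σ²; posterior mean is the precision-weighted average of μ₀ and x̄.
σ₀² = 111.86² = 12512.6596, σ² = 32.88² = 1081.0944. Prior precision 1/σ₀² = 1/12512.6596; data precision n/σ² = 9/1081.0944.
w = (n/σ²)/(1/σ₀² + n/σ²) = n·σ₀²/(σ² + n·σ₀²) = 9·12512.6596/(1081.0944 + 9·12512.6596) = 112613.9364/113695.0308 = 0.9905.

0.9905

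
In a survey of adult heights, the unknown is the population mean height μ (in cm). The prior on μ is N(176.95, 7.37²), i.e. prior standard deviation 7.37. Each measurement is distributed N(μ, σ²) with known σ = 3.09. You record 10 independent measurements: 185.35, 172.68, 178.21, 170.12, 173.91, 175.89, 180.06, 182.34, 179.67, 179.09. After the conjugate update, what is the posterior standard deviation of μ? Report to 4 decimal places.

0.9687

For Normal data with known variance σ², a Normal(μ₀, σ₀²) prior on μ is conjugate. Posterior precision = 1/σ₀² + n/σ²; posterior mean is the precision-weighted average of μ₀ and x̄.
σ₀² = 7.37² = 54.3169, σ² = 3.09² = 9.5481; σ² + n·σ₀² = 9.5481 + 10·54.3169 = 552.7171.
Posterior precision = 1/σ₀² + n/σ² = 1/54.3169 + 10/9.5481 = (σ² + n·σ₀²)/(σ₀²σ²) = 552.7171/(54.3169·9.5481); posterior variance σₙ² = σ₀²σ²/(σ² + n·σ₀²) = 54.3169·9.5481/552.7171 = 0.938316.
Posterior SD = √σₙ² = √(54.3169·9.5481/552.7171) = 0.9687.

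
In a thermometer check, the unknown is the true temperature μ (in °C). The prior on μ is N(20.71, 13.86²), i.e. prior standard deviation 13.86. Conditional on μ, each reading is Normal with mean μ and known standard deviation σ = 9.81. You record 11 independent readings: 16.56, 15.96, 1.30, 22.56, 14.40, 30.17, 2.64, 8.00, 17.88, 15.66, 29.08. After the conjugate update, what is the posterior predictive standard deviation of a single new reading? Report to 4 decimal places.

For Normal data with known variance σ², a Normal(μ₀, σ₀²) prior on μ is conjugate. Posterior precision = 1/σ₀² + n/σ²; posterior mean is the precision-weighted average of μ₀ and x̄.
σ₀² = 13.86² = 192.0996, σ² = 9.81² = 96.2361; σ² + n·σ₀² = 96.2361 + 11·192.0996 = 2209.3317.
Posterior precision = 1/σ₀² + n/σ² = 1/192.0996 + 11/96.2361 = (σ² + n·σ₀²)/(σ₀²σ²) = 2209.3317/(192.0996·96.2361); posterior variance σₙ² = σ₀²σ²/(σ² + n·σ₀²) = 192.0996·96.2361/2209.3317 = 8.367651.
Predictive variance for one new observation = σₙ² + σ² = 192.0996·96.2361/2209.3317 + 96.2361 = σ²·(σ₀² + 2209.3317)/2209.3317 = 96.2361·2401.4313/2209.3317 = 104.603751; SD = √(96.2361·2401.4313/2209.3317) = 10.2276.

10.2276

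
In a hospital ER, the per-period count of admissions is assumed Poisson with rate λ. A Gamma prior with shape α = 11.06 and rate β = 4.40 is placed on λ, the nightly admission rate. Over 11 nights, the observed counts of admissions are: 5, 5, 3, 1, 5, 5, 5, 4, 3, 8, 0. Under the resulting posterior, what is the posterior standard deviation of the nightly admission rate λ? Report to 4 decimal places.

0.4818

With a Gamma(shape α, rate β) prior, the Poisson likelihood is conjugate: the posterior is Gamma(α + ΣXᵢ, β + n).
Sum of counts S = 44 over n = 11 nights.
Posterior: Gamma(α+S, β+n) = Gamma(11.06+44, 4.40+11) = Gamma(55.06, 15.40).
SD = √α/β = √55.06/15.40 = 0.4818.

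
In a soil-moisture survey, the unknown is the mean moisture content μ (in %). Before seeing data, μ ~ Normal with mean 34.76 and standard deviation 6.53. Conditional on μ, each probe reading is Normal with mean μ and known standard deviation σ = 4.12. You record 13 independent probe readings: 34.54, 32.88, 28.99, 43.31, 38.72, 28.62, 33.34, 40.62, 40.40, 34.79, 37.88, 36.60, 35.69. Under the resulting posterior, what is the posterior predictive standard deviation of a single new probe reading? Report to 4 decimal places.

4.2710

For Normal data with known variance σ², a Normal(μ₀, σ₀²) prior on μ is conjugate. Posterior precision = 1/σ₀² + n/σ²; posterior mean is the precision-weighted average of μ₀ and x̄.
σ₀² = 6.53² = 42.6409, σ² = 4.12² = 16.9744; σ² + n·σ₀² = 16.9744 + 13·42.6409 = 571.3061.
Posterior precision = 1/σ₀² + n/σ² = 1/42.6409 + 13/16.9744 = (σ² + n·σ₀²)/(σ₀²σ²) = 571.3061/(42.6409·16.9744); posterior variance σₙ² = σ₀²σ²/(σ² + n·σ₀²) = 42.6409·16.9744/571.3061 = 1.266928.
Predictive variance for one new observation = σₙ² + σ² = 42.6409·16.9744/571.3061 + 16.9744 = σ²·(σ₀² + 571.3061)/571.3061 = 16.9744·613.947/571.3061 = 18.241328; SD = √(16.9744·613.947/571.3061) = 4.2710.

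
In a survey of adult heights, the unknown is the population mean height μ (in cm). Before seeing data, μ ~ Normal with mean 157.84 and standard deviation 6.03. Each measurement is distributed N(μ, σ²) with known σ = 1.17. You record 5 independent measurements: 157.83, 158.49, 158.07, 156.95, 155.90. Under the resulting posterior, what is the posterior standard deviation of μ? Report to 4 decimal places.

For Normal data with known variance σ², a Normal(μ₀, σ₀²) prior on μ is conjugate. Posterior precision = 1/σ₀² + n/σ²; posterior mean is the precision-weighted average of μ₀ and x̄.
σ₀² = 6.03² = 36.3609, σ² = 1.17² = 1.3689; σ² + n·σ₀² = 1.3689 + 5·36.3609 = 183.1734.
Posterior precision = 1/σ₀² + n/σ² = 1/36.3609 + 5/1.3689 = (σ² + n·σ₀²)/(σ₀²σ²) = 183.1734/(36.3609·1.3689); posterior variance σₙ² = σ₀²σ²/(σ² + n·σ₀²) = 36.3609·1.3689/183.1734 = 0.271734.
Posterior SD = √σₙ² = √(36.3609·1.3689/183.1734) = 0.5213.

0.5213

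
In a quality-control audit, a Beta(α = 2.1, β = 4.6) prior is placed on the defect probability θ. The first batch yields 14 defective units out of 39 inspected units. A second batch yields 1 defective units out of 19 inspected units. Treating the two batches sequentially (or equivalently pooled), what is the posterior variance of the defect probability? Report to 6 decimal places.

The Beta prior is conjugate to a Binomial/Bernoulli likelihood; the update adds successes to α and failures to β.
After batch 1: Beta(2.1+14, 4.6+25) = Beta(16.1, 29.6).
After batch 2: Beta(16.1+1, 29.6+18) = Beta(17.1, 47.6).
Var = αβ/((α+β)²(α+β+1)) = 17.1·47.6/(64.7²·65.7) = 0.002960.

0.002960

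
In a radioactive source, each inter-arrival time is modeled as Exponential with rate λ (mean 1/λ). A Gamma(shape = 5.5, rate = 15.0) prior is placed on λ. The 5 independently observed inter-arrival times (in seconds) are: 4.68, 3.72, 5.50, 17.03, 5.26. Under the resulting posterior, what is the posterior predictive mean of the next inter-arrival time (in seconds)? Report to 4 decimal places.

With a Gamma(shape α, rate β) prior on the exponential rate λ, the posterior after n observations with total T = Σxᵢ is Gamma(α+n, β+T).
Sum of observations T = 36.19 seconds; n = 5.
Posterior: Gamma(5.5+5, 15.0+36.19) = Gamma(10.5, 51.19).
The predictive distribution for the next observation is Lomax; its mean is β/(α−1) = 51.19/9.5 = 5.3884.

5.3884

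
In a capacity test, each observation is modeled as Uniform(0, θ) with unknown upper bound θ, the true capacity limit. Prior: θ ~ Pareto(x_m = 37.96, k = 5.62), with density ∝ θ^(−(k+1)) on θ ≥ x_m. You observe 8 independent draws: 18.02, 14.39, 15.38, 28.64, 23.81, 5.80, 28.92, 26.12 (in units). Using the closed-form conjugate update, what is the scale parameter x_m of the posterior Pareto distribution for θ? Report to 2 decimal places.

37.96

A Pareto(scale x_m, shape k) prior on the upper bound θ of Uniform(0, θ) is conjugate: posterior is Pareto(max(x_m, max xᵢ), k + n).
Sample maximum = 28.92; prior scale x_m = 37.96 → posterior scale = max = 37.96.
Posterior shape = 5.62 + 8 = 13.62.
Posterior scale x_m = 37.96.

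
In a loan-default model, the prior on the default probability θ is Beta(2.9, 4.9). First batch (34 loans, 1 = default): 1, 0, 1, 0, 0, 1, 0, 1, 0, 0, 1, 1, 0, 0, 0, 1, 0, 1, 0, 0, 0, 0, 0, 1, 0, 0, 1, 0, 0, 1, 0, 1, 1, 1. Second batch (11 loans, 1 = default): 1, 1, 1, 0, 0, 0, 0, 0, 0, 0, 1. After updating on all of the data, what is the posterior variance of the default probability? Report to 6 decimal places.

0.004445

The Beta prior is conjugate to a Binomial/Bernoulli likelihood; the update adds successes to α and failures to β.
After batch 1: Beta(2.9+14, 4.9+20) = Beta(16.9, 24.9).
After batch 2: Beta(16.9+4, 24.9+7) = Beta(20.9, 31.9).
Var = αβ/((α+β)²(α+β+1)) = 20.9·31.9/(52.8²·53.8) = 0.004445.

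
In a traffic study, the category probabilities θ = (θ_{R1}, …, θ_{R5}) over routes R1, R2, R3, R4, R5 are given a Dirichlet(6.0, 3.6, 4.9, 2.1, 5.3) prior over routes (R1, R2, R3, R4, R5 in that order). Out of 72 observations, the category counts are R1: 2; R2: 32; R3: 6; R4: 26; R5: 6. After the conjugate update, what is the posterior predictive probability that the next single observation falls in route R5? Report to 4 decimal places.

The Dirichlet prior is conjugate to the Multinomial likelihood: each posterior αⱼ = prior αⱼ + observed count nⱼ.
Posterior concentration: (8.0, 35.6, 10.9, 28.1, 11.3), total = 93.9.
P(next = R5 | data) = α_{R5}/Σα = 0.1203.

0.1203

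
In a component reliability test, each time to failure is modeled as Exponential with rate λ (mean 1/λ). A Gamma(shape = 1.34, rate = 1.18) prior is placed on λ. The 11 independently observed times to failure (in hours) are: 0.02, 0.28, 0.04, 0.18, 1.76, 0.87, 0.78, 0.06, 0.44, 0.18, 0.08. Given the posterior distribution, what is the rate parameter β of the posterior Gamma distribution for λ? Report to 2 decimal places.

With a Gamma(shape α, rate β) prior on the exponential rate λ, the posterior after n observations with total T = Σxᵢ is Gamma(α+n, β+T).
Sum of observations T = 4.69 hours; n = 11.
Posterior: Gamma(1.34+11, 1.18+4.69) = Gamma(12.34, 5.87).
Posterior β = 5.87.

5.87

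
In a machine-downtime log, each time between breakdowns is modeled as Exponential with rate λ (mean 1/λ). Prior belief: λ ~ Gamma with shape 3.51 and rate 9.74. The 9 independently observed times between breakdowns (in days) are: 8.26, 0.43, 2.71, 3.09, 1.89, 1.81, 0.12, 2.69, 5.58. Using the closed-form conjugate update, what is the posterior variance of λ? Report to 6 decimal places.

0.009483

With a Gamma(shape α, rate β) prior on the exponential rate λ, the posterior after n observations with total T = Σxᵢ is Gamma(α+n, β+T).
Sum of observations T = 26.58 days; n = 9.
Posterior: Gamma(3.51+9, 9.74+26.58) = Gamma(12.51, 36.32).
Var = α/β² = 0.009483.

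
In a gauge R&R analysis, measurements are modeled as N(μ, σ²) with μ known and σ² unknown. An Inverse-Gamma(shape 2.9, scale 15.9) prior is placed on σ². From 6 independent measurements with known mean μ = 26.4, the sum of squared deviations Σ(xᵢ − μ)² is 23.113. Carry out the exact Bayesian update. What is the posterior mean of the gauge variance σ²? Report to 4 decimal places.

With known mean μ and an Inverse-Gamma(α, β) prior on σ², the Normal likelihood is conjugate: posterior is Inv-Gamma(α + n/2, β + Σ(xᵢ−μ)²/2).
Posterior: Inv-Gamma(2.9 + 6/2, 15.9 + 23.113/2) = Inv-Gamma(5.90, 27.4565).
E[σ²|data] = β/(α−1) = 27.4565/4.90 = 5.6034.

5.6034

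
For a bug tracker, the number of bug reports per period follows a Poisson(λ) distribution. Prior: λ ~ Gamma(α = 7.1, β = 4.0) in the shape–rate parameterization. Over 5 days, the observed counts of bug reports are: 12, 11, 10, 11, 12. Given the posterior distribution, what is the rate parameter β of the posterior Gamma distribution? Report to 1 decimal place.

9.0

With a Gamma(shape α, rate β) prior, the Poisson likelihood is conjugate: the posterior is Gamma(α + ΣXᵢ, β + n).
Sum of counts S = 56 over n = 5 days.
Posterior: Gamma(α+S, β+n) = Gamma(7.1+56, 4.0+5) = Gamma(63.1, 9.0).
Posterior β = 9.0.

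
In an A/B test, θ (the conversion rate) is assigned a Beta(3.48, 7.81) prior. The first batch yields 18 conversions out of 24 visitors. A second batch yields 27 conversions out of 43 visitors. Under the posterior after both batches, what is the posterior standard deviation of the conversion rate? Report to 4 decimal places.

0.0545

The Beta prior is conjugate to a Binomial/Bernoulli likelihood; the update adds successes to α and failures to β.
After batch 1: Beta(3.48+18, 7.81+6) = Beta(21.48, 13.81).
After batch 2: Beta(21.48+27, 13.81+16) = Beta(48.48, 29.81).
Var = αβ/((α+β)²(α+β+1)) = 48.48·29.81/(78.29²·79.29) = 0.00297368; SD = √0.00297368 = 0.0545.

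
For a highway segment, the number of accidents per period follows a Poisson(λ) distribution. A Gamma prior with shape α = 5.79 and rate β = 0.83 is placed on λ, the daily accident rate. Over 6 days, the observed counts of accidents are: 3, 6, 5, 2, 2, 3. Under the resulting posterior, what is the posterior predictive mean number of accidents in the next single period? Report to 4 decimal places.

With a Gamma(shape α, rate β) prior, the Poisson likelihood is conjugate: the posterior is Gamma(α + ΣXᵢ, β + n).
Sum of counts S = 21 over n = 6 days.
Posterior: Gamma(α+S, β+n) = Gamma(5.79+21, 0.83+6) = Gamma(26.79, 6.83).
The predictive distribution for one future period is NegBinom with mean α/β = 3.9224.

3.9224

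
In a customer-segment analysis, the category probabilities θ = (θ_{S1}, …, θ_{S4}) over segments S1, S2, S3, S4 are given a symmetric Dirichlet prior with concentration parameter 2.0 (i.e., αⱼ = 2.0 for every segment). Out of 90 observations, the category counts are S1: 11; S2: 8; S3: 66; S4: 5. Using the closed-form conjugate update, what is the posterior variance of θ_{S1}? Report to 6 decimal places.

The Dirichlet prior is conjugate to the Multinomial likelihood: each posterior αⱼ = prior αⱼ + observed count nⱼ.
Posterior concentration: (13.0, 10.0, 68.0, 7.0), total = 98.0.
Var[θ_j] = α_j(Σα−α_j)/((Σα)²(Σα+1)) = 13.0·85.0/(98.0²·99.0) = 0.001162.

0.001162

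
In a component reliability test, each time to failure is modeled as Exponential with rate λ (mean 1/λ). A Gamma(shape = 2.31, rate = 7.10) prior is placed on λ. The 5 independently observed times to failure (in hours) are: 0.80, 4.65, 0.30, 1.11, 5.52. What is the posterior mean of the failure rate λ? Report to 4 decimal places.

0.3753

With a Gamma(shape α, rate β) prior on the exponential rate λ, the posterior after n observations with total T = Σxᵢ is Gamma(α+n, β+T).
Sum of observations T = 12.38 hours; n = 5.
Posterior: Gamma(2.31+5, 7.10+12.38) = Gamma(7.31, 19.48).
Posterior mean of λ = α/β = 7.31/19.48 = 0.3753.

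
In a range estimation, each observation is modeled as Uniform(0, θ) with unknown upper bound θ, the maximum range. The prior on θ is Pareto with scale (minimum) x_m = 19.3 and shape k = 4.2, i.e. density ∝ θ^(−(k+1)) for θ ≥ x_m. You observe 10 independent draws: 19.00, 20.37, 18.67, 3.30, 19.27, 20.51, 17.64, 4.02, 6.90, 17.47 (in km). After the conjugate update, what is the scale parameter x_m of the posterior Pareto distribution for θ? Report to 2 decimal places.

A Pareto(scale x_m, shape k) prior on the upper bound θ of Uniform(0, θ) is conjugate: posterior is Pareto(max(x_m, max xᵢ), k + n).
Sample maximum = 20.51; prior scale x_m = 19.3 → posterior scale = max = 20.51.
Posterior shape = 4.2 + 10 = 14.2.
Posterior scale x_m = 20.51.

20.51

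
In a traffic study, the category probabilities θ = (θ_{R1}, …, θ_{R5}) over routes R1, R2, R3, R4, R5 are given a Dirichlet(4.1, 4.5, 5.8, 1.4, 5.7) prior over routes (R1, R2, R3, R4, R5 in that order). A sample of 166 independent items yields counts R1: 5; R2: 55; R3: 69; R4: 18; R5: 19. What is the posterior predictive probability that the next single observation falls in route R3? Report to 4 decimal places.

The Dirichlet prior is conjugate to the Multinomial likelihood: each posterior αⱼ = prior αⱼ + observed count nⱼ.
Posterior concentration: (9.1, 59.5, 74.8, 19.4, 24.7), total = 187.5.
P(next = R3 | data) = α_{R3}/Σα = 0.3989.

0.3989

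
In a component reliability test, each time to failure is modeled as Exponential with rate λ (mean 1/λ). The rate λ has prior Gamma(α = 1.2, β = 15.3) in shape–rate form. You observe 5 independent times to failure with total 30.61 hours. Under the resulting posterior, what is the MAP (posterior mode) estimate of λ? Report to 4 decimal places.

0.1133

With a Gamma(shape α, rate β) prior on the exponential rate λ, the posterior after n observations with total T = Σxᵢ is Gamma(α+n, β+T).
Posterior: Gamma(1.2+5, 15.3+30.61) = Gamma(6.2, 45.91).
Mode = (α−1)/β = 0.1133.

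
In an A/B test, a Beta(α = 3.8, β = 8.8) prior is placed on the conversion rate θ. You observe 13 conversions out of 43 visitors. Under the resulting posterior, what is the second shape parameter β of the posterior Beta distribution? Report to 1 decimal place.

38.8

The Beta prior is conjugate to a Binomial/Bernoulli likelihood; the update adds successes to α and failures to β.
Posterior: Beta(α+k, β+n−k) = Beta(3.8+13, 8.8+30) = Beta(16.8, 38.8).
Posterior β = 38.8.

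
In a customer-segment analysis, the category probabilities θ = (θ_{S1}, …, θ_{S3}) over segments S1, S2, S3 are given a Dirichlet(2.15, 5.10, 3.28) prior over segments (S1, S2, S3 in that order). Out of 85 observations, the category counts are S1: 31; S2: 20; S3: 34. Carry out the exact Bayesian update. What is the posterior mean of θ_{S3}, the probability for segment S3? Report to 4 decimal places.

The Dirichlet prior is conjugate to the Multinomial likelihood: each posterior αⱼ = prior αⱼ + observed count nⱼ.
Posterior concentration: (33.15, 25.10, 37.28), total = 95.53.
E[θ_{S3}|data] = α_{S3}/Σα = 37.28/95.53 = 0.3902.

0.3902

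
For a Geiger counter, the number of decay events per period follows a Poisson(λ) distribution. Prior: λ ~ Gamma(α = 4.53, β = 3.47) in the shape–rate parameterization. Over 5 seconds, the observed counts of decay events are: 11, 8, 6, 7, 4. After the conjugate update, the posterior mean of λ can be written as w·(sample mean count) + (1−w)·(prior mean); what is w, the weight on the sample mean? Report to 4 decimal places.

With a Gamma(shape α, rate β) prior, the Poisson likelihood is conjugate: the posterior is Gamma(α + ΣXᵢ, β + n).
Posterior mean = (α₀+S)/(β₀+n) = [n/(β₀+n)]·(S/n) + [β₀/(β₀+n)]·(α₀/β₀), so only n and β₀ enter the weight.
Weight on data w = n/(β₀+n) = 5/(3.47+5) = 5/8.47 = 0.5903.

0.5903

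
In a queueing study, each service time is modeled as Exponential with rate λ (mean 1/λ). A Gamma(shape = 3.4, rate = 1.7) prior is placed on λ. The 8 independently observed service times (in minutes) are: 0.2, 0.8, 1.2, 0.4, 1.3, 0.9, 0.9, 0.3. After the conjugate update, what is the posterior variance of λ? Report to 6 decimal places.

0.192275

With a Gamma(shape α, rate β) prior on the exponential rate λ, the posterior after n observations with total T = Σxᵢ is Gamma(α+n, β+T).
Sum of observations T = 6.0 minutes; n = 8.
Posterior: Gamma(3.4+8, 1.7+6.0) = Gamma(11.4, 7.7).
Var = α/β² = 0.192275.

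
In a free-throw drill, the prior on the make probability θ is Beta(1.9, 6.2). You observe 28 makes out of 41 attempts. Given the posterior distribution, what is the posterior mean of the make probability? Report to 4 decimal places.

0.6090

The Beta prior is conjugate to a Binomial/Bernoulli likelihood; the update adds successes to α and failures to β.
Posterior: Beta(α+k, β+n−k) = Beta(1.9+28, 6.2+13) = Beta(29.9, 19.2).
Posterior mean = α/(α+β) = 29.9/49.1 = 0.6090.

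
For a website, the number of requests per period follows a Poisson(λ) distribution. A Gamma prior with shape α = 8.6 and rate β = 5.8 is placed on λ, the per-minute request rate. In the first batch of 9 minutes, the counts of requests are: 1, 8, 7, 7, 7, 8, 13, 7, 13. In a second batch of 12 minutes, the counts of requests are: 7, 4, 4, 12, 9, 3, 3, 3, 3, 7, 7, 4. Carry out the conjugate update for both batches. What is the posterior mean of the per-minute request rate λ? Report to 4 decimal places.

5.4328

With a Gamma(shape α, rate β) prior, the Poisson likelihood is conjugate: the posterior is Gamma(α + ΣXᵢ, β + n).
Batch 1: sum of counts S = 71 over n = 9 minutes.
After batch 1: Gamma(α+S, β+n) = Gamma(8.6+71, 5.8+9) = Gamma(79.6, 14.8).
Batch 2: sum of counts S = 66 over n = 12 minutes.
After batch 2: Gamma(α+S, β+n) = Gamma(79.6+66, 14.8+12) = Gamma(145.6, 26.8).
Posterior mean = α/β = 145.6/26.8 = 5.4328.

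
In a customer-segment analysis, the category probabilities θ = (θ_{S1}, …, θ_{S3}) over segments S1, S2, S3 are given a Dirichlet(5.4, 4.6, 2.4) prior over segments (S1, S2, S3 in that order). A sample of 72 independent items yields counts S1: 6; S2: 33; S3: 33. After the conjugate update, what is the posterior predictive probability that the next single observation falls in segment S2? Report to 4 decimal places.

0.4455

The Dirichlet prior is conjugate to the Multinomial likelihood: each posterior αⱼ = prior αⱼ + observed count nⱼ.
Posterior concentration: (11.4, 37.6, 35.4), total = 84.4.
P(next = S2 | data) = α_{S2}/Σα = 0.4455.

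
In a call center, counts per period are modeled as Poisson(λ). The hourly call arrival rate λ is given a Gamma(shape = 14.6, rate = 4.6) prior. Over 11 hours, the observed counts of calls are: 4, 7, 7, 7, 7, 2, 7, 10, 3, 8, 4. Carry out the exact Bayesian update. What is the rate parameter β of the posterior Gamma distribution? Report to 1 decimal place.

15.6

With a Gamma(shape α, rate β) prior, the Poisson likelihood is conjugate: the posterior is Gamma(α + ΣXᵢ, β + n).
Sum of counts S = 66 over n = 11 hours.
Posterior: Gamma(α+S, β+n) = Gamma(14.6+66, 4.6+11) = Gamma(80.6, 15.6).
Posterior β = 15.6.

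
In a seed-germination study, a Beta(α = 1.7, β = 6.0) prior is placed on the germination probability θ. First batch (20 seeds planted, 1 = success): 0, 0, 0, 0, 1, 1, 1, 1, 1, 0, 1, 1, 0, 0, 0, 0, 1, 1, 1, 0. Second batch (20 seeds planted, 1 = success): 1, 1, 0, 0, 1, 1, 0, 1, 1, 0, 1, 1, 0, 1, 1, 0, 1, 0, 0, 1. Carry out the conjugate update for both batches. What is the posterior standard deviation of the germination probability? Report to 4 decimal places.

0.0716

The Beta prior is conjugate to a Binomial/Bernoulli likelihood; the update adds successes to α and failures to β.
After batch 1: Beta(1.7+10, 6.0+10) = Beta(11.7, 16.0).
After batch 2: Beta(11.7+12, 16.0+8) = Beta(23.7, 24.0).
Var = αβ/((α+β)²(α+β+1)) = 23.7·24.0/(47.7²·48.7) = 0.00513327; SD = √0.00513327 = 0.0716.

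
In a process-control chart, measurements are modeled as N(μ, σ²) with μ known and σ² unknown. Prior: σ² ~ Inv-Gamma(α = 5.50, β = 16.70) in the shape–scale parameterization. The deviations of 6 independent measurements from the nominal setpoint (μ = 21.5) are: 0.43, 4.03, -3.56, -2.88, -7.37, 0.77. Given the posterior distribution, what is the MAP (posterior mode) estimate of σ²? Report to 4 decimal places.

With known mean μ and an Inverse-Gamma(α, β) prior on σ², the Normal likelihood is conjugate: posterior is Inv-Gamma(α + n/2, β + Σ(xᵢ−μ)²/2).
Σ(xᵢ−μ)² = (0.43)² + (4.03)² + (-3.56)² + (-2.88)² + (-7.37)² + (0.77)² = 92.3036.
Posterior: Inv-Gamma(5.50 + 6/2, 16.70 + 92.3036/2) = Inv-Gamma(8.50, 62.85180).
Mode = β/(α+1) = 62.85180/9.50 = 6.6160.

6.6160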